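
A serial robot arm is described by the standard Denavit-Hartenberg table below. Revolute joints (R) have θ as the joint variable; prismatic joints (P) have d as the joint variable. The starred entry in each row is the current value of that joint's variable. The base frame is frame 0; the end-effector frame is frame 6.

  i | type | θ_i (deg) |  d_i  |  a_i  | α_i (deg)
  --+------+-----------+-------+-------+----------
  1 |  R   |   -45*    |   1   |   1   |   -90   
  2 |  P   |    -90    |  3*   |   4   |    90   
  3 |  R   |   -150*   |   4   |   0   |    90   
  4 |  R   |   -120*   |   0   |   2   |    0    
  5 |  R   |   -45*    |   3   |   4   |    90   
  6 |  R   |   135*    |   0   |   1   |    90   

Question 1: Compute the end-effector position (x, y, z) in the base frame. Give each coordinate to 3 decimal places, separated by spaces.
after link 1: o_1 = (0.7071, -0.7071, 1.0000)
after link 2: o_2 = (2.8284, 1.4142, 5.0000)
after link 3: o_3 = (-0.0000, 4.2426, 5.0000)
after link 4: o_4 = (1.5783, 3.3714, 5.8660)
after link 5: o_5 = (5.5135, 5.8425, 7.7121)
after link 6: o_6 = (5.5756, 6.1635, 6.7670)

5.576 6.163 6.767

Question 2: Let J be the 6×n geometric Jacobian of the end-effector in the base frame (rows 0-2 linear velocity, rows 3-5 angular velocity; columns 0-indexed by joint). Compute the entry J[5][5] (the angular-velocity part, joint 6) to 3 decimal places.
0.224

axis z_5 = (-0.5915,0.7745,0.2241); lever o_n−o_5 = (0.0621,0.3209,-0.9451)
cross product → J_v[:, 5] = (-0.8039,-0.5451,-0.2380)
J_ω[:, 5] = z_5
entry J[5][5] = 0.2241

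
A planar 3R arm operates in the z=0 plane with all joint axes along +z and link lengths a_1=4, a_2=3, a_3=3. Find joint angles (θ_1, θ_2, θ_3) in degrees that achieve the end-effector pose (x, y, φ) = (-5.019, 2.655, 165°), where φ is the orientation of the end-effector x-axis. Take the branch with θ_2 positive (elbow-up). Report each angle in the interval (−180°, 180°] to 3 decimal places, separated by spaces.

90.001 135.003 -60.004

wrist centre = target − a_3·(cos φ, sin φ) = (-2.1212, 1.8785)
cos θ_2 = (8.0285−4²−3²)/(2·4·3) = -0.7071; θ_2 = 135.0031° (elbow-up)
β = atan2(1.8785,-2.1212) = 138.4721°; ψ = atan2(2.1212,1.8786) = 48.4715°
θ_1 = β − ψ = 90.0006°
θ_3 = φ − θ_1 − θ_2 = -60.0037° (wrapped to (-180°,180°])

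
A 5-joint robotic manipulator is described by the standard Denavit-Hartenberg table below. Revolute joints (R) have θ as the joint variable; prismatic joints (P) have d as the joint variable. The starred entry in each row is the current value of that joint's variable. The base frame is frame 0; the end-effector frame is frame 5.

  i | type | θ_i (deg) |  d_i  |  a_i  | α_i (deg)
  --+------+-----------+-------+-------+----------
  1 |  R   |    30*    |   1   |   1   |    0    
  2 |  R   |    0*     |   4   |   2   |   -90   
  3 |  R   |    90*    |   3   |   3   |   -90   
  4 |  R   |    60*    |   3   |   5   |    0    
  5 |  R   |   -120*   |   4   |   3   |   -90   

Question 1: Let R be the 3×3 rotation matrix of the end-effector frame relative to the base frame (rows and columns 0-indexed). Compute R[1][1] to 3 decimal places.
0.500

End-effector y-axis (col 1 of R) = (0.8660,0.5000,0.0000)
R[1][1] = 0.5000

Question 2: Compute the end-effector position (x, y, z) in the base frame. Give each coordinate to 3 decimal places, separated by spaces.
after link 1: o_1 = (0.8660, 0.5000, 1.0000)
after link 2: o_2 = (2.5981, 1.5000, 5.0000)
after link 3: o_3 = (1.0981, 4.0981, 2.0000)
after link 4: o_4 = (0.6651, -1.1519, -0.5000)
after link 5: o_5 = (-4.0981, -0.9019, -2.0000)

-4.098 -0.902 -2.000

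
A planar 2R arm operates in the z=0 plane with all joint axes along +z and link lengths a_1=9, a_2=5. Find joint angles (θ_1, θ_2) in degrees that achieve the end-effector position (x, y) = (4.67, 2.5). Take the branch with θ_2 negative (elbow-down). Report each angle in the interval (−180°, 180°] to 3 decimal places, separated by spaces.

56.325 -149.998

cos θ_2 = (28.0589−9²−5²)/(2·9·5) = -0.8660; θ_2 = -149.9985° (elbow-down)
β = atan2(2.5000,4.6700) = 28.1616°; ψ = atan2(-2.5001,4.6699) = -28.1630°
θ_1 = β − ψ = 56.3245°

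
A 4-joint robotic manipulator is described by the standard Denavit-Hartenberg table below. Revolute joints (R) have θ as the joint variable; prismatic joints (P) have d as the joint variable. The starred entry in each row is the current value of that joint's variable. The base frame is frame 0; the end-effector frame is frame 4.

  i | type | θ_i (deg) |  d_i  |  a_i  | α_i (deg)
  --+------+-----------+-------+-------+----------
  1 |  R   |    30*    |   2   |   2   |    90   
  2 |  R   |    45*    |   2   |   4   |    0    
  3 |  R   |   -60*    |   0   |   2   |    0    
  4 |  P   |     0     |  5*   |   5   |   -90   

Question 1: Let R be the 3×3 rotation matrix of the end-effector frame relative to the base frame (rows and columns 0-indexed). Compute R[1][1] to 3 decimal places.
0.866

End-effector y-axis (col 1 of R) = (-0.5000,0.8660,-0.0000)
R[1][1] = 0.8660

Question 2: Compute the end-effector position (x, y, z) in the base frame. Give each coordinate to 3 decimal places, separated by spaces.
13.537 -0.267 3.017

after link 1: o_1 = (1.7321, 1.0000, 2.0000)
after link 2: o_2 = (5.1815, 0.6822, 4.8284)
after link 3: o_3 = (6.8546, 1.6481, 4.3108)
after link 4: o_4 = (13.5372, -0.2672, 3.0167)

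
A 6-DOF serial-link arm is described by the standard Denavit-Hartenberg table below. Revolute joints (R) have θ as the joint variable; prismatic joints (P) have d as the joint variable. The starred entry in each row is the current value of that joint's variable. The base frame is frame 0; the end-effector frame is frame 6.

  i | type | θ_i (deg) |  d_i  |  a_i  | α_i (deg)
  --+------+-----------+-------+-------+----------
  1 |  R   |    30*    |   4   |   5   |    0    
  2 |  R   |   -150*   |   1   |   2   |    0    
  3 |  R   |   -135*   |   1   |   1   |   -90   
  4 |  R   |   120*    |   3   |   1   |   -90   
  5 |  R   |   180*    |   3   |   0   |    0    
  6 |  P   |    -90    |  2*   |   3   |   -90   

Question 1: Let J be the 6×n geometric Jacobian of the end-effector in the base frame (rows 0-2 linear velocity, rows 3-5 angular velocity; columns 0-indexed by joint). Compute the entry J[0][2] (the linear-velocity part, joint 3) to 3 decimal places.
3.700

axis z_2 = (0.0000,0.0000,1.0000); lever o_n−o_2 = (0.9913,-3.6996,2.6340)
cross product → J_v[:, 2] = (3.6996,0.9913,-0.0000)
J_ω[:, 2] = z_2
entry J[0][2] = 3.6996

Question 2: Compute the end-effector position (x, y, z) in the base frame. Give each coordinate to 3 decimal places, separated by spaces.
4.321 -2.932 7.634

after link 1: o_1 = (4.3301, 2.5000, 4.0000)
after link 2: o_2 = (3.3301, 0.7679, 5.0000)
after link 3: o_3 = (3.0713, 1.7339, 6.0000)
after link 4: o_4 = (0.3029, 0.4745, 5.1340)
after link 5: o_5 = (0.9754, -2.0351, 6.6340)
after link 6: o_6 = (4.3214, -2.9317, 7.6340)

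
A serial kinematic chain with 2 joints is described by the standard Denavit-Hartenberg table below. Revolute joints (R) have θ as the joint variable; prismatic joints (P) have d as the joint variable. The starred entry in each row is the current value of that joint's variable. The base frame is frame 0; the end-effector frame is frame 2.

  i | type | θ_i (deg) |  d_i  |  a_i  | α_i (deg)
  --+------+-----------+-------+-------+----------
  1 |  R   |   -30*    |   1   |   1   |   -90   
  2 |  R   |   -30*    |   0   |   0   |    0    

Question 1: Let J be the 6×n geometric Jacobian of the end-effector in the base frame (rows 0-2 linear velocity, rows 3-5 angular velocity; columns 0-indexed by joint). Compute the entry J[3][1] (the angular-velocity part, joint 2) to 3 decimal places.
axis z_1 = (0.5000,0.8660,0.0000); lever o_n−o_1 = (0.0000,0.0000,0.0000)
cross product → J_v[:, 1] = (0.0000,0.0000,0.0000)
J_ω[:, 1] = z_1
entry J[3][1] = 0.5000

0.500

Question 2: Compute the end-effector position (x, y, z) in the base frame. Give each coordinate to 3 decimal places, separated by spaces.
after link 1: o_1 = (0.8660, -0.5000, 1.0000)
after link 2: o_2 = (0.8660, -0.5000, 1.0000)

0.866 -0.500 1.000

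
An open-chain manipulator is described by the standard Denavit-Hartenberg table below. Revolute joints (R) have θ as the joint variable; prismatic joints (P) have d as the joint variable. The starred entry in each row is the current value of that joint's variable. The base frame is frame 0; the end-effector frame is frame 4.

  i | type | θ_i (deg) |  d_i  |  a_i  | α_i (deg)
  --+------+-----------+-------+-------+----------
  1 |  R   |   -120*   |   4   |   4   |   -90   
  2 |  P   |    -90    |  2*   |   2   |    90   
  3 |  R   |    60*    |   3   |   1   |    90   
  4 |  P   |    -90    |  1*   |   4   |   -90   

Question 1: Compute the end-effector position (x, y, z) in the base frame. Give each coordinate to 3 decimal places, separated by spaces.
-0.451 -5.513 7.366

after link 1: o_1 = (-2.0000, -3.4641, 4.0000)
after link 2: o_2 = (-0.2679, -4.4641, 6.0000)
after link 3: o_3 = (1.9821, -2.2990, 6.5000)
after link 4: o_4 = (-0.4510, -5.5131, 7.3660)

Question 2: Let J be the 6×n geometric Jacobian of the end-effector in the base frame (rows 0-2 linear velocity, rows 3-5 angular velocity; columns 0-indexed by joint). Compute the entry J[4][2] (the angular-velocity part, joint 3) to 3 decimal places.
0.866

axis z_2 = (0.5000,0.8660,0.0000); lever o_n−o_2 = (-0.1830,-1.0490,1.3660)
cross product → J_v[:, 2] = (1.1830,-0.6830,-0.3660)
J_ω[:, 2] = z_2
entry J[4][2] = 0.8660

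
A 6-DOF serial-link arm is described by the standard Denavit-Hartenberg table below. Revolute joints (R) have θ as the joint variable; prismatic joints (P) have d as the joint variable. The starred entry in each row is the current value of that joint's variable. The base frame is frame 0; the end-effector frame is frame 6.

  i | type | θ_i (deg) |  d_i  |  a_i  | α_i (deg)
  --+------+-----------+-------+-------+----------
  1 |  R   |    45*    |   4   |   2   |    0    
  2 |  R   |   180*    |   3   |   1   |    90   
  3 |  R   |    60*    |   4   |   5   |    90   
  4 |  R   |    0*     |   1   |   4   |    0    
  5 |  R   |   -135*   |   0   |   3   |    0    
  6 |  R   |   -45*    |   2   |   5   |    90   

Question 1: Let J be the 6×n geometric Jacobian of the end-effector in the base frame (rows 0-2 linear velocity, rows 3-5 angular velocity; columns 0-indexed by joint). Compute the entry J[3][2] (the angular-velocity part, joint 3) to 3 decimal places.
axis z_2 = (-0.7071,0.7071,0.0000); lever o_n−o_2 = (-3.8298,-1.1729,0.1270)
cross product → J_v[:, 2] = (0.0898,0.0898,3.5374)
J_ω[:, 2] = z_2
entry J[3][2] = -0.7071

-0.707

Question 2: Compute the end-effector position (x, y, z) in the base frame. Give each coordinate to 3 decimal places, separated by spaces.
-3.123 -0.466 7.127

after link 1: o_1 = (1.4142, 1.4142, 4.0000)
after link 2: o_2 = (0.7071, 0.7071, 7.0000)
after link 3: o_3 = (-3.8891, 1.7678, 11.3301)
after link 4: o_4 = (-5.9157, -0.2588, 14.2942)
after link 5: o_5 = (-3.6657, -1.0088, 12.4571)
after link 6: o_6 = (-3.1227, -0.4658, 7.1270)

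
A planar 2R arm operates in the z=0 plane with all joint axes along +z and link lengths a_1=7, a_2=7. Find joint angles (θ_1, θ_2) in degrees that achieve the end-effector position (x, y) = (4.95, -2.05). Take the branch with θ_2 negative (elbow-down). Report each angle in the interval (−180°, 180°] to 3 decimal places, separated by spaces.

45.003 -134.999

cos θ_2 = (28.7050−7²−7²)/(2·7·7) = -0.7071; θ_2 = -134.9988° (elbow-down)
β = atan2(-2.0500,4.9500) = -22.4965°; ψ = atan2(-4.9499,2.0504) = -67.4994°
θ_1 = β − ψ = 45.0029°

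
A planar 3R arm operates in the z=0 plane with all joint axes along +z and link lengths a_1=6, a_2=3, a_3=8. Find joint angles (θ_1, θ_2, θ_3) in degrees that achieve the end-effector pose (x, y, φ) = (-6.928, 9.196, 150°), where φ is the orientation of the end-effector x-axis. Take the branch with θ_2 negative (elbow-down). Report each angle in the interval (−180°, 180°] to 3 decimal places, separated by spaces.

wrist centre = target − a_3·(cos φ, sin φ) = (0.0002, 5.1960)
cos θ_2 = (26.9984−6²−3²)/(2·6·3) = -0.5000; θ_2 = -120.0029° (elbow-down)
β = atan2(5.1960,0.0002) = 89.9978°; ψ = atan2(-2.5980,4.4999) = -30.0000°
θ_1 = β − ψ = 119.9978°
θ_3 = φ − θ_1 − θ_2 = 150.0052° (wrapped to (-180°,180°])

119.998 -120.003 150.005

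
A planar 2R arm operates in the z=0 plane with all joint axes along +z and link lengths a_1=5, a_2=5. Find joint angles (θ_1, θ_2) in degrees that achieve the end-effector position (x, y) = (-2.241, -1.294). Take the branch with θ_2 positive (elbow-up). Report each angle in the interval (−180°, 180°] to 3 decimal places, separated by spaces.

cos θ_2 = (6.6965−5²−5²)/(2·5·5) = -0.8661; θ_2 = 150.0051° (elbow-up)
β = atan2(-1.2940,-2.2410) = -149.9970°; ψ = atan2(2.4996,0.6697) = 75.0025°
θ_1 = β − ψ = -224.9995°

135.000 150.005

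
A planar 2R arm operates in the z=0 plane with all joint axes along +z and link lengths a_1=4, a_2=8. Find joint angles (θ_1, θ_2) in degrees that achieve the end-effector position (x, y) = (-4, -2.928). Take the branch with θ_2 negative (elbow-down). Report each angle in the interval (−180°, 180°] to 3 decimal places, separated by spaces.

cos θ_2 = (24.5732−4²−8²)/(2·4·8) = -0.8660; θ_2 = -150.0021° (elbow-down)
β = atan2(-2.9280,-4.0000) = -143.7959°; ψ = atan2(-3.9997,-2.9284) = -126.2092°
θ_1 = β − ψ = -17.5867°

-17.587 -150.002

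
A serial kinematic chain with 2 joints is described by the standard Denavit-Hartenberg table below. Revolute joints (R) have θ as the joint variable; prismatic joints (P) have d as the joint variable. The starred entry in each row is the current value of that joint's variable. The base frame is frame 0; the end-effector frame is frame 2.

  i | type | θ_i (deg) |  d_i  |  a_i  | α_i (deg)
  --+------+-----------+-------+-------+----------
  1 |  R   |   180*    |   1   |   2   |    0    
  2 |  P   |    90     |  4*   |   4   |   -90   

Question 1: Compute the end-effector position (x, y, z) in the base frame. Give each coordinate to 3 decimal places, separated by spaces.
after link 1: o_1 = (-2.0000, 0.0000, 1.0000)
after link 2: o_2 = (-2.0000, -4.0000, 5.0000)

-2.000 -4.000 5.000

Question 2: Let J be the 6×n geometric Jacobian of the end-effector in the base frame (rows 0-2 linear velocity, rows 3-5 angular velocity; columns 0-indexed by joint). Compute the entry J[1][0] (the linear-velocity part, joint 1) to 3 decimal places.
axis z_0 = ẑ; lever o_n−o_0 = (-2.0000,-4.0000,5.0000)
cross product → J_v[:, 0] = (4.0000,-2.0000,0.0000)
J_ω[:, 0] = z_0
entry J[1][0] = -2.0000

-2.000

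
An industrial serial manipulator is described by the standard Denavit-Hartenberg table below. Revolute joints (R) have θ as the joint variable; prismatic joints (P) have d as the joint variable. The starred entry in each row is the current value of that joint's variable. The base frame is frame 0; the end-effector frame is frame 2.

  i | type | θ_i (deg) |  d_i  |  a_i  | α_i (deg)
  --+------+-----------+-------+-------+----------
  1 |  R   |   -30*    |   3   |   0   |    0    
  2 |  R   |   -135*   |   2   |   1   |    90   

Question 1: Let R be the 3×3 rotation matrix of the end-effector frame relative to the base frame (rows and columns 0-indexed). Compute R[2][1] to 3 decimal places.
1.000

End-effector y-axis (col 1 of R) = (0.0000,-0.0000,1.0000)
R[2][1] = 1.0000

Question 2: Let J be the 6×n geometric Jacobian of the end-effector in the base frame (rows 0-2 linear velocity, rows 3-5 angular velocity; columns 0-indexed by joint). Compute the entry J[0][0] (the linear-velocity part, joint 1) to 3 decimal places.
0.259

axis z_0 = ẑ; lever o_n−o_0 = (-0.9659,-0.2588,5.0000)
cross product → J_v[:, 0] = (0.2588,-0.9659,0.0000)
J_ω[:, 0] = z_0
entry J[0][0] = 0.2588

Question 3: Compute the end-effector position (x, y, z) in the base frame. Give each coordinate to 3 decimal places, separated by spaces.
after link 1: o_1 = (0.0000, 0.0000, 3.0000)
after link 2: o_2 = (-0.9659, -0.2588, 5.0000)

-0.966 -0.259 5.000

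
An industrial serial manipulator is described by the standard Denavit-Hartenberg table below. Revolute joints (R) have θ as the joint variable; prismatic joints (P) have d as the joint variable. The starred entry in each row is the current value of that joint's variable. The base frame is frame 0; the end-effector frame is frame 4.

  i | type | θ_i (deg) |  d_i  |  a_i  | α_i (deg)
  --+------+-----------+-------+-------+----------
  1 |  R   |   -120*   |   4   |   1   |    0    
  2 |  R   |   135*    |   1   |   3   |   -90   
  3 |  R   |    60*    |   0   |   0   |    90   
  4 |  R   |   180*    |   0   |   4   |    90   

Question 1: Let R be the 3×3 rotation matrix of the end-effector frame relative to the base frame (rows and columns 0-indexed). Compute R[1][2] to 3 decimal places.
0.966

End-effector z-axis (col 2 of R) = (-0.2588,0.9659,-0.0000)
R[1][2] = 0.9659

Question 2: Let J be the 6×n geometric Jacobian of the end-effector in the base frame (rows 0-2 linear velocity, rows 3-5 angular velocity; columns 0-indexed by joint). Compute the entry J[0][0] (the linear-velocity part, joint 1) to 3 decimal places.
0.607

axis z_0 = ẑ; lever o_n−o_0 = (0.4659,-0.6072,8.4641)
cross product → J_v[:, 0] = (0.6072,0.4659,-0.0000)
J_ω[:, 0] = z_0
entry J[0][0] = 0.6072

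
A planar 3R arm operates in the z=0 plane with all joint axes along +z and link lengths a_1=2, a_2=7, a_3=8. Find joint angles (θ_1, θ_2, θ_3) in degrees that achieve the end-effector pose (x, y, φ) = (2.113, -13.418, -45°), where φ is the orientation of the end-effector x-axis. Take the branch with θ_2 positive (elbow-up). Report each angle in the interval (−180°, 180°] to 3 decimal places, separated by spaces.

wrist centre = target − a_3·(cos φ, sin φ) = (-3.5439, -7.7611)
cos θ_2 = (72.7943−2²−7²)/(2·2·7) = 0.7069; θ_2 = 45.0136° (elbow-up)
β = atan2(-7.7611,-3.5439) = -114.5421°; ψ = atan2(4.9509,6.9486) = 35.4702°
θ_1 = β − ψ = -150.0124°
θ_3 = φ − θ_1 − θ_2 = 59.9988° (wrapped to (-180°,180°])

-150.012 45.014 59.999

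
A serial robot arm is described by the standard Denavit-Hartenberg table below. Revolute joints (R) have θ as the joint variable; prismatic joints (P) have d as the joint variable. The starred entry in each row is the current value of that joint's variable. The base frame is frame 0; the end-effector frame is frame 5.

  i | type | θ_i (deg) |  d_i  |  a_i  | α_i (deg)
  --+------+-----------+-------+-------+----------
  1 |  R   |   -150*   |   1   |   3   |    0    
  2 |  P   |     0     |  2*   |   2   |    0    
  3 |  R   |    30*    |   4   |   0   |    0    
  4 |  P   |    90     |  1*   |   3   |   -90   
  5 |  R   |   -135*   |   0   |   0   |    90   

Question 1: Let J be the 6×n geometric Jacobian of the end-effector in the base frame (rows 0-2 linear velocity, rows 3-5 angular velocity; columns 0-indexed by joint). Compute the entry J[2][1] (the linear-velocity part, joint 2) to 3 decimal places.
1.000

prismatic axis z_1 = (0.0000,0.0000,1.0000)
J_v[:, 1] = z_1; J_ω[:, 1] = (0,0,0)
entry J[2][1] = 1.0000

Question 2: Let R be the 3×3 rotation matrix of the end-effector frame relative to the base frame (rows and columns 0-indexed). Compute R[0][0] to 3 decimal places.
-0.612

End-effector x-axis (col 0 of R) = (-0.6124,0.3536,0.7071)
R[0][0] = -0.6124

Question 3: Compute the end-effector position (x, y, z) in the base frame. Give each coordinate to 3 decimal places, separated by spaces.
-1.732 -4.000 8.000

after link 1: o_1 = (-2.5981, -1.5000, 1.0000)
after link 2: o_2 = (-4.3301, -2.5000, 3.0000)
after link 3: o_3 = (-4.3301, -2.5000, 7.0000)
after link 4: o_4 = (-1.7321, -4.0000, 8.0000)
after link 5: o_5 = (-1.7321, -4.0000, 8.0000)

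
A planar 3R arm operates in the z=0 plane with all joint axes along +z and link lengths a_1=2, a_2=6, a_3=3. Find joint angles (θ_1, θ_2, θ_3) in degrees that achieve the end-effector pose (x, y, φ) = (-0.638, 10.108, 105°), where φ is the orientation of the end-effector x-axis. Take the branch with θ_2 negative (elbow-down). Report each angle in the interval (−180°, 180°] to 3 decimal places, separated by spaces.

wrist centre = target − a_3·(cos φ, sin φ) = (0.1385, 7.2102)
cos θ_2 = (52.0065−2²−6²)/(2·2·6) = 0.5003; θ_2 = -59.9821° (elbow-down)
β = atan2(7.2102,0.1385) = 88.8999°; ψ = atan2(-5.1952,5.0016) = -46.0877°
θ_1 = β − ψ = 134.9876°
θ_3 = φ − θ_1 − θ_2 = 29.9946° (wrapped to (-180°,180°])

134.988 -59.982 29.995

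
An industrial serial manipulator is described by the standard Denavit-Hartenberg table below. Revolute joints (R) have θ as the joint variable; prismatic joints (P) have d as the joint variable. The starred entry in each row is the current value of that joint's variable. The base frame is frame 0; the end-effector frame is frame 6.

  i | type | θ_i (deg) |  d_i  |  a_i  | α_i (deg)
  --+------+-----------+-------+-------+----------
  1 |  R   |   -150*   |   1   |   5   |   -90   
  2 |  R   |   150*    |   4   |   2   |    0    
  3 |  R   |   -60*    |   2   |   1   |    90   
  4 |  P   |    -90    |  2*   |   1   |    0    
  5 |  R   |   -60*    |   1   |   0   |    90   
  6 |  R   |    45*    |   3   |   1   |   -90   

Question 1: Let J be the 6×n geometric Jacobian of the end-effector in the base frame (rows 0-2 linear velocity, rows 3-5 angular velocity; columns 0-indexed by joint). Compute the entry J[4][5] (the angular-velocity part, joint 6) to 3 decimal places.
-0.750

axis z_5 = (0.4330,-0.7500,0.5000); lever o_n−o_5 = (0.5099,-2.2974,2.1124)
cross product → J_v[:, 5] = (-0.4356,-0.6597,-0.6124)
J_ω[:, 5] = z_5
entry J[4][5] = -0.7500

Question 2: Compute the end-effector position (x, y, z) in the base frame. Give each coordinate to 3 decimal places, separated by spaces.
-2.418 -9.761 1.112

after link 1: o_1 = (-4.3301, -2.5000, 1.0000)
after link 2: o_2 = (-0.8301, -5.0981, 0.0000)
after link 3: o_3 = (0.1699, -6.8301, -1.0000)
after link 4: o_4 = (-2.0622, -6.9641, -1.0000)
after link 5: o_5 = (-2.9282, -7.4641, -1.0000)
after link 6: o_6 = (-2.4183, -9.7615, 1.1124)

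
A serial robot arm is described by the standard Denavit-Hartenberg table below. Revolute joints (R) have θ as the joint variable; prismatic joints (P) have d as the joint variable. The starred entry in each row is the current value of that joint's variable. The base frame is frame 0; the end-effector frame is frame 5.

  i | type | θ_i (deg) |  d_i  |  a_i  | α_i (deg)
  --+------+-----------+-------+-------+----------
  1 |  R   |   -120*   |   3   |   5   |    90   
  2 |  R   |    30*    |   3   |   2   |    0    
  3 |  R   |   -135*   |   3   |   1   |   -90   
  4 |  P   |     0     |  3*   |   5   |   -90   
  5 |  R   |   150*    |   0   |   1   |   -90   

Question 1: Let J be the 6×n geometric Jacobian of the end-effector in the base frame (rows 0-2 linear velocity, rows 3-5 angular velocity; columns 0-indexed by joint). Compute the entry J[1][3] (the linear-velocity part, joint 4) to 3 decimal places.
prismatic axis z_3 = (-0.4830,-0.8365,-0.2588)
J_v[:, 3] = z_3; J_ω[:, 3] = (0,0,0)
entry J[1][3] = -0.8365

-0.837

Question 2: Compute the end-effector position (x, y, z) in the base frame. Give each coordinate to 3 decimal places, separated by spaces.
after link 1: o_1 = (-2.5000, -4.3301, 3.0000)
after link 2: o_2 = (-5.9641, -4.3301, 4.0000)
after link 3: o_3 = (-8.4328, -2.6060, 3.0341)
after link 4: o_4 = (-9.2346, -3.9948, -2.5720)
after link 5: o_5 = (-9.1052, -3.7707, -1.6061)

-9.105 -3.771 -1.606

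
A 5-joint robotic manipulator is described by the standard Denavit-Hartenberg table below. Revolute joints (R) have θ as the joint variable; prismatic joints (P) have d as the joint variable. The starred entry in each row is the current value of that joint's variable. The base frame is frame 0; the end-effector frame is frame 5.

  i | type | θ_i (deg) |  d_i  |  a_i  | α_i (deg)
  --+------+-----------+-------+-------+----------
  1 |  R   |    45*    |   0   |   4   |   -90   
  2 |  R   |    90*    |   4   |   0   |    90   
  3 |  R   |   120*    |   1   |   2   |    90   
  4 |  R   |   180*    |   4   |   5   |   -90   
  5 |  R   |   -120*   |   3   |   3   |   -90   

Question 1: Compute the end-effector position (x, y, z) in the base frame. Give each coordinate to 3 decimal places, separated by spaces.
after link 1: o_1 = (2.8284, 2.8284, 0.0000)
after link 2: o_2 = (0.0000, 5.6569, 0.0000)
after link 3: o_3 = (-0.5176, 7.5887, 1.0000)
after link 4: o_4 = (1.1300, 5.9411, -4.9641)
after link 5: o_5 = (-2.8284, 5.6569, -6.4641)

-2.828 5.657 -6.464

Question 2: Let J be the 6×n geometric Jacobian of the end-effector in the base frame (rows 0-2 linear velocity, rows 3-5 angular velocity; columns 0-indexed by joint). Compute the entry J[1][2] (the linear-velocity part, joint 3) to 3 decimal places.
axis z_2 = (0.7071,0.7071,0.0000); lever o_n−o_2 = (-2.8284,0.0000,-6.4641)
cross product → J_v[:, 2] = (-4.5708,4.5708,2.0000)
J_ω[:, 2] = z_2
entry J[1][2] = 4.5708

4.571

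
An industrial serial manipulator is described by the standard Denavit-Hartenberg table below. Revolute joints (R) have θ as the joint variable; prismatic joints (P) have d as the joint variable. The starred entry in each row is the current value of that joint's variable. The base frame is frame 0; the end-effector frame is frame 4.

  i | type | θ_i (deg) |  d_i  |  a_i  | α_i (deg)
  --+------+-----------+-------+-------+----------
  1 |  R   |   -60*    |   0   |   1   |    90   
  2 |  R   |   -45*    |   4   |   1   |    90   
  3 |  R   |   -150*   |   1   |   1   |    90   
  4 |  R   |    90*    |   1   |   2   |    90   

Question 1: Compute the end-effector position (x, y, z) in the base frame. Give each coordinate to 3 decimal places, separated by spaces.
after link 1: o_1 = (0.5000, -0.8660, 0.0000)
after link 2: o_2 = (-2.6105, -3.4784, -0.7071)
after link 3: o_3 = (-2.8373, -2.0857, -0.8018)
after link 4: o_4 = (-4.4712, -0.9878, -1.8625)

-4.471 -0.988 -1.863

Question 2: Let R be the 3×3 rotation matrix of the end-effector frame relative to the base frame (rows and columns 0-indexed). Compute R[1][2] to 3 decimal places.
End-effector z-axis (col 2 of R) = (0.1268,0.7803,0.6124)
R[1][2] = 0.7803

0.780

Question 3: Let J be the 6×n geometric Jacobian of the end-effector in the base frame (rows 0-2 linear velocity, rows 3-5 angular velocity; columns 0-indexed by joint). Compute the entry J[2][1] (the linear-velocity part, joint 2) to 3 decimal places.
axis z_1 = (-0.8660,-0.5000,0.0000); lever o_n−o_1 = (-4.9712,-0.1218,-1.8625)
cross product → J_v[:, 1] = (0.9313,-1.6130,-2.3801)
J_ω[:, 1] = z_1
entry J[2][1] = -2.3801

-2.380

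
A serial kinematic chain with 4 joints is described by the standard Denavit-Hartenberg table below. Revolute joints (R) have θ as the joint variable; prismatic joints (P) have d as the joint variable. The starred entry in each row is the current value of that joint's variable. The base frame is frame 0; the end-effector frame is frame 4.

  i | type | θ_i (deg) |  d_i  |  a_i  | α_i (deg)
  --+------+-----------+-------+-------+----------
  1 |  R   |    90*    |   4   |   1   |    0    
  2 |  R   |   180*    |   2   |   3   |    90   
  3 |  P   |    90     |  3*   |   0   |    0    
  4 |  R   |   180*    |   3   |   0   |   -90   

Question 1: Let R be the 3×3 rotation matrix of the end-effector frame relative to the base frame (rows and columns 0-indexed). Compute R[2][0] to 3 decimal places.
-1.000

End-effector x-axis (col 0 of R) = (-0.0000,0.0000,-1.0000)
R[2][0] = -1.0000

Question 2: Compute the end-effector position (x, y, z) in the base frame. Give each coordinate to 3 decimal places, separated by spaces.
after link 1: o_1 = (0.0000, 1.0000, 4.0000)
after link 2: o_2 = (-0.0000, -2.0000, 6.0000)
after link 3: o_3 = (-3.0000, -2.0000, 6.0000)
after link 4: o_4 = (-6.0000, -2.0000, 6.0000)

-6.000 -2.000 6.000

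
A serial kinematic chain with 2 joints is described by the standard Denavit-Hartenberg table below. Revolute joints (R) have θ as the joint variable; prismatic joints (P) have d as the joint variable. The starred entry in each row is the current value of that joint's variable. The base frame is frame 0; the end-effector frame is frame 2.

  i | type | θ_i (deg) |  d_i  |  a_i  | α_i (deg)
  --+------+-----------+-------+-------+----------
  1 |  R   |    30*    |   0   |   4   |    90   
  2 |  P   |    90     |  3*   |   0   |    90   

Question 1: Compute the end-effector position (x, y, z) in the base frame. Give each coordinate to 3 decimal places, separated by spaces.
after link 1: o_1 = (3.4641, 2.0000, 0.0000)
after link 2: o_2 = (4.9641, -0.5981, 0.0000)

4.964 -0.598 0.000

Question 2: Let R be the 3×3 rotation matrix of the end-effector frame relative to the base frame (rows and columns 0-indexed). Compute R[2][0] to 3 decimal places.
1.000

End-effector x-axis (col 0 of R) = (0.0000,0.0000,1.0000)
R[2][0] = 1.0000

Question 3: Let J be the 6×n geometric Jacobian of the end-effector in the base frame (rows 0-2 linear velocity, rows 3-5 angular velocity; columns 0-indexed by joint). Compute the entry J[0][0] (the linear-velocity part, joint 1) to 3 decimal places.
0.598

axis z_0 = ẑ; lever o_n−o_0 = (4.9641,-0.5981,0.0000)
cross product → J_v[:, 0] = (0.5981,4.9641,-0.0000)
J_ω[:, 0] = z_0
entry J[0][0] = 0.5981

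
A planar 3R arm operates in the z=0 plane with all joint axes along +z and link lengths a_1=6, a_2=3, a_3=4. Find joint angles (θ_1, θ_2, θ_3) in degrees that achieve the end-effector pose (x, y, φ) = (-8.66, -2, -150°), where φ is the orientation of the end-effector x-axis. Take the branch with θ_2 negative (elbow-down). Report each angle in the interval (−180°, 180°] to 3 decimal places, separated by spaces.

-150.000 -120.005 120.005

wrist centre = target − a_3·(cos φ, sin φ) = (-5.1959, -0.0000)
cos θ_2 = (26.9974−6²−3²)/(2·6·3) = -0.5001; θ_2 = -120.0049° (elbow-down)
β = atan2(-0.0000,-5.1959) = -180.0000°; ψ = atan2(-2.5979,4.4998) = -30.0000°
θ_1 = β − ψ = -150.0000°
θ_3 = φ − θ_1 − θ_2 = 120.0049° (wrapped to (-180°,180°])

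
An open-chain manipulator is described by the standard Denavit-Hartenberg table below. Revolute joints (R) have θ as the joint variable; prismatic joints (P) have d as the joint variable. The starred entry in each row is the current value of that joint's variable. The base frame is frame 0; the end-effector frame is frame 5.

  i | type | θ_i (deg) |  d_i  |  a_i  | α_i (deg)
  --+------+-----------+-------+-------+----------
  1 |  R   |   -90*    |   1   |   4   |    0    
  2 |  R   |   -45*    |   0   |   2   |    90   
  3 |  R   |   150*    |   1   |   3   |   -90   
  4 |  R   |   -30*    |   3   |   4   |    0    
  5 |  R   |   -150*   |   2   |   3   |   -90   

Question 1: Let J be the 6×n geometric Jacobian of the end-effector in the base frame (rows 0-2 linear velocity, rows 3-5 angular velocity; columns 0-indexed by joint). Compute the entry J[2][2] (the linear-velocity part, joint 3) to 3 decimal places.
axis z_2 = (-0.7071,0.7071,0.0000); lever o_n−o_2 = (1.7678,6.0104,-2.5981)
cross product → J_v[:, 2] = (-1.8371,-1.8371,-5.5000)
J_ω[:, 2] = z_2
entry J[2][2] = -5.5000

-5.500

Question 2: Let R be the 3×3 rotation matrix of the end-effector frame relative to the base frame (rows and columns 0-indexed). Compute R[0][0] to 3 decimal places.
-0.612

End-effector x-axis (col 0 of R) = (-0.6124,-0.6124,-0.5000)
R[0][0] = -0.6124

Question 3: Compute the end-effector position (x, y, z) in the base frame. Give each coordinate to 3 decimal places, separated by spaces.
after link 1: o_1 = (0.0000, -4.0000, 1.0000)
after link 2: o_2 = (-1.4142, -5.4142, 1.0000)
after link 3: o_3 = (-0.2842, -2.8700, 2.5000)
after link 4: o_4 = (1.4836, 1.7262, 1.6340)
after link 5: o_5 = (0.3536, 0.5962, -1.5981)

0.354 0.596 -1.598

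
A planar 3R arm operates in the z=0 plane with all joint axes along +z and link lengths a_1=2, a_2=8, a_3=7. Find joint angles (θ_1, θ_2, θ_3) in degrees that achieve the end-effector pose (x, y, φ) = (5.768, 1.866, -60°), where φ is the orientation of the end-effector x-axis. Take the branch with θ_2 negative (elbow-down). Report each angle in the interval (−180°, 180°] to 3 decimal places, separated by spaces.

150.000 -90.000 -120.000

wrist centre = target − a_3·(cos φ, sin φ) = (2.2680, 7.9282)
cos θ_2 = (67.9998−2²−8²)/(2·2·8) = -0.0000; θ_2 = -90.0003° (elbow-down)
β = atan2(7.9282,2.2680) = 74.0359°; ψ = atan2(-8.0000,2.0000) = -75.9640°
θ_1 = β − ψ = 149.9999°
θ_3 = φ − θ_1 − θ_2 = -119.9996° (wrapped to (-180°,180°])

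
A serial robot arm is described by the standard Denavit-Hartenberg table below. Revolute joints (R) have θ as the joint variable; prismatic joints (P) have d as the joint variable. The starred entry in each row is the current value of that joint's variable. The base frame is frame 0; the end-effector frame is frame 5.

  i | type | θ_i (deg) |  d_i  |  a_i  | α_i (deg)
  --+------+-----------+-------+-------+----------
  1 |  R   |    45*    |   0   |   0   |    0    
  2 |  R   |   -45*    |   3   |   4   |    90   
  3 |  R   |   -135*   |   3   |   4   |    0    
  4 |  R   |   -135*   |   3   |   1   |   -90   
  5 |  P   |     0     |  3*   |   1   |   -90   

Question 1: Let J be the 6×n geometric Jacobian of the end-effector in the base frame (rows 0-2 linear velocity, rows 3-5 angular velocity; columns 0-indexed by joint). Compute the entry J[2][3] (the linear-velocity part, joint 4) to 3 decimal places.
-3.000

axis z_3 = (0.0000,-1.0000,0.0000); lever o_n−o_3 = (-3.0000,-3.0000,2.0000)
cross product → J_v[:, 3] = (-2.0000,-0.0000,-3.0000)
J_ω[:, 3] = z_3
entry J[2][3] = -3.0000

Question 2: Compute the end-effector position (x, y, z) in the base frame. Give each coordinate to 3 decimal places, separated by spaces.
after link 1: o_1 = (0.0000, 0.0000, 0.0000)
after link 2: o_2 = (4.0000, 0.0000, 3.0000)
after link 3: o_3 = (1.1716, -3.0000, 0.1716)
after link 4: o_4 = (1.1716, -6.0000, 1.1716)
after link 5: o_5 = (-1.8284, -6.0000, 2.1716)

-1.828 -6.000 2.172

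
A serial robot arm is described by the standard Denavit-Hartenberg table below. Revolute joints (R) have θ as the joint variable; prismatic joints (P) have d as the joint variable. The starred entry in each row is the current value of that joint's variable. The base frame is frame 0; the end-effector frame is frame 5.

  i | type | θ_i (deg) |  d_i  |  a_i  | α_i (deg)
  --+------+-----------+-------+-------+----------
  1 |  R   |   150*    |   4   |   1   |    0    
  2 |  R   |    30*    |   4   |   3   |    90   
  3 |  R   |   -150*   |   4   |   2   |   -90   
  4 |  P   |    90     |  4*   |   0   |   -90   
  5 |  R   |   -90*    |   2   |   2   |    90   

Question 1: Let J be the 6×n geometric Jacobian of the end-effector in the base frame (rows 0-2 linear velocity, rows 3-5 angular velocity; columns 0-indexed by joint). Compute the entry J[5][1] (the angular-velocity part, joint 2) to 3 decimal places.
1.000

axis z_1 = (0.0000,0.0000,1.0000); lever o_n−o_1 = (-6.0000,4.0000,-1.1962)
cross product → J_v[:, 1] = (-4.0000,-6.0000,0.0000)
J_ω[:, 1] = z_1
entry J[5][1] = 1.0000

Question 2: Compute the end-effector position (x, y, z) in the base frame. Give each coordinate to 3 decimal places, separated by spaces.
after link 1: o_1 = (-0.8660, 0.5000, 4.0000)
after link 2: o_2 = (-3.8660, 0.5000, 8.0000)
after link 3: o_3 = (-2.1340, 4.5000, 7.0000)
after link 4: o_4 = (-4.1340, 4.5000, 3.5359)
after link 5: o_5 = (-6.8660, 4.5000, 2.8038)

-6.866 4.500 2.804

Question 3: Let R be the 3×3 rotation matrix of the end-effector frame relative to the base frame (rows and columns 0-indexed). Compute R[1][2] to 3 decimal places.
End-effector z-axis (col 2 of R) = (-0.0000,1.0000,0.0000)
R[1][2] = 1.0000

1.000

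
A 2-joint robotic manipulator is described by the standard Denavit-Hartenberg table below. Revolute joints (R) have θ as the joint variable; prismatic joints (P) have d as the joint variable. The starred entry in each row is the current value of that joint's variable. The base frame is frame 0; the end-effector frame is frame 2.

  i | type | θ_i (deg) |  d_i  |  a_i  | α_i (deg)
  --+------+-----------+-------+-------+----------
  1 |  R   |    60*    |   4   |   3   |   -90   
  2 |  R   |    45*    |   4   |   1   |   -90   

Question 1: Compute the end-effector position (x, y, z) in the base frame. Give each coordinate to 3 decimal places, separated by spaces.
after link 1: o_1 = (1.5000, 2.5981, 4.0000)
after link 2: o_2 = (-1.6105, 5.2104, 3.2929)

-1.611 5.210 3.293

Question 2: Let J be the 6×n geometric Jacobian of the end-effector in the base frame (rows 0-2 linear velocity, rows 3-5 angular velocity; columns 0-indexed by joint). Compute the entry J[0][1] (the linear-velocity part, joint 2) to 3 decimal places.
-0.354

axis z_1 = (-0.8660,0.5000,0.0000); lever o_n−o_1 = (-3.1105,2.6124,-0.7071)
cross product → J_v[:, 1] = (-0.3536,-0.6124,-0.7071)
J_ω[:, 1] = z_1
entry J[0][1] = -0.3536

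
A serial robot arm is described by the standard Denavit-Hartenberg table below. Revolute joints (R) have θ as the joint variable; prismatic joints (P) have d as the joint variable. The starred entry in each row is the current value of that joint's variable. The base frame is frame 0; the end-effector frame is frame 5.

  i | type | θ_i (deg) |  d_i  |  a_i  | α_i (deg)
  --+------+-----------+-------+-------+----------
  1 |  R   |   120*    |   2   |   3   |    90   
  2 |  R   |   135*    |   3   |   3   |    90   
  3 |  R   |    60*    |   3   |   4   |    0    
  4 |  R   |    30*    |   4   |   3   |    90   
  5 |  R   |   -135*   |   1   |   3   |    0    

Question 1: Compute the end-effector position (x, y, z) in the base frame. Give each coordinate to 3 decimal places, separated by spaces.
after link 1: o_1 = (-1.5000, 2.5981, 2.0000)
after link 2: o_2 = (2.1587, 2.2610, 4.1213)
after link 3: o_3 = (4.8052, 4.6054, 7.6569)
after link 4: o_4 = (5.9890, 8.5549, 10.4853)
after link 5: o_5 = (5.2555, 5.5828, 9.6924)

5.255 5.583 9.692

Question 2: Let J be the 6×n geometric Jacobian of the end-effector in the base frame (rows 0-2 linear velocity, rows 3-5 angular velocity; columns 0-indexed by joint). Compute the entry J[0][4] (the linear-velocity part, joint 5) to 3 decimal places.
axis z_4 = (0.3536,-0.6124,0.7071); lever o_n−o_4 = (-0.7336,-2.9721,-0.7929)
cross product → J_v[:, 4] = (2.5871,-0.2384,-1.5000)
J_ω[:, 4] = z_4
entry J[0][4] = 2.5871

2.587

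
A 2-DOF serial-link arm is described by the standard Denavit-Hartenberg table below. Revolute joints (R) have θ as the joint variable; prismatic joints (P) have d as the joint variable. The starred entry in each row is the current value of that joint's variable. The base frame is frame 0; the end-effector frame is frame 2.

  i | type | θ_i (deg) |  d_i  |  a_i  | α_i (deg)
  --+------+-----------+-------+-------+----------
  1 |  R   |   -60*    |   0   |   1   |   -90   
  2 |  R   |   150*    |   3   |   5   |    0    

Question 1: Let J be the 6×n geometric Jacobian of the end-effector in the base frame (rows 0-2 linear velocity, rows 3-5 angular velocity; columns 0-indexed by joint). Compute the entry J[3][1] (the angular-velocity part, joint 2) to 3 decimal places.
0.866

axis z_1 = (0.8660,0.5000,0.0000); lever o_n−o_1 = (0.4330,5.2500,-2.5000)
cross product → J_v[:, 1] = (-1.2500,2.1651,4.3301)
J_ω[:, 1] = z_1
entry J[3][1] = 0.8660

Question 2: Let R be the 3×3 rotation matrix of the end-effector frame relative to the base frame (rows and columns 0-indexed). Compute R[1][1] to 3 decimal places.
0.433

End-effector y-axis (col 1 of R) = (-0.2500,0.4330,0.8660)
R[1][1] = 0.4330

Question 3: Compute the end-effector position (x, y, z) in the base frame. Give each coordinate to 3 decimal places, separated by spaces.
after link 1: o_1 = (0.5000, -0.8660, 0.0000)
after link 2: o_2 = (0.9330, 4.3840, -2.5000)

0.933 4.384 -2.500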